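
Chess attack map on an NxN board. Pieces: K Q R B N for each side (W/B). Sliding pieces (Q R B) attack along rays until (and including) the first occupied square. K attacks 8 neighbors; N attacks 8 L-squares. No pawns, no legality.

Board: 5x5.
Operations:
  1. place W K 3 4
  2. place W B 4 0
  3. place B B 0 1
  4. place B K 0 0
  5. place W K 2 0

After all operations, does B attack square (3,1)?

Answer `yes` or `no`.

Op 1: place WK@(3,4)
Op 2: place WB@(4,0)
Op 3: place BB@(0,1)
Op 4: place BK@(0,0)
Op 5: place WK@(2,0)
Per-piece attacks for B:
  BK@(0,0): attacks (0,1) (1,0) (1,1)
  BB@(0,1): attacks (1,2) (2,3) (3,4) (1,0) [ray(1,1) blocked at (3,4)]
B attacks (3,1): no

Answer: no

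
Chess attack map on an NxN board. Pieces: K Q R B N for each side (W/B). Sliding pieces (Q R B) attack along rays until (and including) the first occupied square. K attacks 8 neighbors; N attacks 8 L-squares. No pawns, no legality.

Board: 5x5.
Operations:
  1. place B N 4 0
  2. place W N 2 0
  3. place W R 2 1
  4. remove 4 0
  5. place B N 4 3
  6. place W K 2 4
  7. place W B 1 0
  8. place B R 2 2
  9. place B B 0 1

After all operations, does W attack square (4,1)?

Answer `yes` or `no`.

Answer: yes

Derivation:
Op 1: place BN@(4,0)
Op 2: place WN@(2,0)
Op 3: place WR@(2,1)
Op 4: remove (4,0)
Op 5: place BN@(4,3)
Op 6: place WK@(2,4)
Op 7: place WB@(1,0)
Op 8: place BR@(2,2)
Op 9: place BB@(0,1)
Per-piece attacks for W:
  WB@(1,0): attacks (2,1) (0,1) [ray(1,1) blocked at (2,1); ray(-1,1) blocked at (0,1)]
  WN@(2,0): attacks (3,2) (4,1) (1,2) (0,1)
  WR@(2,1): attacks (2,2) (2,0) (3,1) (4,1) (1,1) (0,1) [ray(0,1) blocked at (2,2); ray(0,-1) blocked at (2,0); ray(-1,0) blocked at (0,1)]
  WK@(2,4): attacks (2,3) (3,4) (1,4) (3,3) (1,3)
W attacks (4,1): yes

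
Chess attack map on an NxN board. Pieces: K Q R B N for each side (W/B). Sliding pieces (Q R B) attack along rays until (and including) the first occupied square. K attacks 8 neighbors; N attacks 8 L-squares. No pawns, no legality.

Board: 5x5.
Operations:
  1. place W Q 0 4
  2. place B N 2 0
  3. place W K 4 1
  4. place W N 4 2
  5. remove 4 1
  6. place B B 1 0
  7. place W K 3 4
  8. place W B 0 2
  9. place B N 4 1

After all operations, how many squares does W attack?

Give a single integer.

Answer: 17

Derivation:
Op 1: place WQ@(0,4)
Op 2: place BN@(2,0)
Op 3: place WK@(4,1)
Op 4: place WN@(4,2)
Op 5: remove (4,1)
Op 6: place BB@(1,0)
Op 7: place WK@(3,4)
Op 8: place WB@(0,2)
Op 9: place BN@(4,1)
Per-piece attacks for W:
  WB@(0,2): attacks (1,3) (2,4) (1,1) (2,0) [ray(1,-1) blocked at (2,0)]
  WQ@(0,4): attacks (0,3) (0,2) (1,4) (2,4) (3,4) (1,3) (2,2) (3,1) (4,0) [ray(0,-1) blocked at (0,2); ray(1,0) blocked at (3,4)]
  WK@(3,4): attacks (3,3) (4,4) (2,4) (4,3) (2,3)
  WN@(4,2): attacks (3,4) (2,3) (3,0) (2,1)
Union (17 distinct): (0,2) (0,3) (1,1) (1,3) (1,4) (2,0) (2,1) (2,2) (2,3) (2,4) (3,0) (3,1) (3,3) (3,4) (4,0) (4,3) (4,4)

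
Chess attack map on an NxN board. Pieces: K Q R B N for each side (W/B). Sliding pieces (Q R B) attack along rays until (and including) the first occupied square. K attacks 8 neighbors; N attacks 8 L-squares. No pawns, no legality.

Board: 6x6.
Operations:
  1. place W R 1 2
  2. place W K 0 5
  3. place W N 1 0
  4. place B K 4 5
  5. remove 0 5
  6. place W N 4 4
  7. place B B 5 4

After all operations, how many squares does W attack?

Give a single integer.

Answer: 13

Derivation:
Op 1: place WR@(1,2)
Op 2: place WK@(0,5)
Op 3: place WN@(1,0)
Op 4: place BK@(4,5)
Op 5: remove (0,5)
Op 6: place WN@(4,4)
Op 7: place BB@(5,4)
Per-piece attacks for W:
  WN@(1,0): attacks (2,2) (3,1) (0,2)
  WR@(1,2): attacks (1,3) (1,4) (1,5) (1,1) (1,0) (2,2) (3,2) (4,2) (5,2) (0,2) [ray(0,-1) blocked at (1,0)]
  WN@(4,4): attacks (2,5) (5,2) (3,2) (2,3)
Union (13 distinct): (0,2) (1,0) (1,1) (1,3) (1,4) (1,5) (2,2) (2,3) (2,5) (3,1) (3,2) (4,2) (5,2)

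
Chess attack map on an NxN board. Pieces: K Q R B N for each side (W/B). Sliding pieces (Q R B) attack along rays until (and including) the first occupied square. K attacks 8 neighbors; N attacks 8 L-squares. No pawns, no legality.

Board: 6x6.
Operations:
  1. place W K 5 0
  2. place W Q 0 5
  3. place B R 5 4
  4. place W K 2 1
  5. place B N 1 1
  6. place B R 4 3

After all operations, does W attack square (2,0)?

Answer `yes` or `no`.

Op 1: place WK@(5,0)
Op 2: place WQ@(0,5)
Op 3: place BR@(5,4)
Op 4: place WK@(2,1)
Op 5: place BN@(1,1)
Op 6: place BR@(4,3)
Per-piece attacks for W:
  WQ@(0,5): attacks (0,4) (0,3) (0,2) (0,1) (0,0) (1,5) (2,5) (3,5) (4,5) (5,5) (1,4) (2,3) (3,2) (4,1) (5,0) [ray(1,-1) blocked at (5,0)]
  WK@(2,1): attacks (2,2) (2,0) (3,1) (1,1) (3,2) (3,0) (1,2) (1,0)
  WK@(5,0): attacks (5,1) (4,0) (4,1)
W attacks (2,0): yes

Answer: yes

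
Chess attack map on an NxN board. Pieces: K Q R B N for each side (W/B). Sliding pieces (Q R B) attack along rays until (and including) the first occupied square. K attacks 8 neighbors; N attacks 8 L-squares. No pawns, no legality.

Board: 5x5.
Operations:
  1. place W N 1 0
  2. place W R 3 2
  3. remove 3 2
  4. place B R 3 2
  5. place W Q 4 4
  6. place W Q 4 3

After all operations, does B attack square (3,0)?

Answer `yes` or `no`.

Op 1: place WN@(1,0)
Op 2: place WR@(3,2)
Op 3: remove (3,2)
Op 4: place BR@(3,2)
Op 5: place WQ@(4,4)
Op 6: place WQ@(4,3)
Per-piece attacks for B:
  BR@(3,2): attacks (3,3) (3,4) (3,1) (3,0) (4,2) (2,2) (1,2) (0,2)
B attacks (3,0): yes

Answer: yes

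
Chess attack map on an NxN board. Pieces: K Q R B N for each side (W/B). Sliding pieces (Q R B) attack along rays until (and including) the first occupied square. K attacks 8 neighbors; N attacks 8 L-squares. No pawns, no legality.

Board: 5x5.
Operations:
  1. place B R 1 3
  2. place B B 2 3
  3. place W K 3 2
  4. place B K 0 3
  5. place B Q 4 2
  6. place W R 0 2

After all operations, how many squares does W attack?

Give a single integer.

Answer: 13

Derivation:
Op 1: place BR@(1,3)
Op 2: place BB@(2,3)
Op 3: place WK@(3,2)
Op 4: place BK@(0,3)
Op 5: place BQ@(4,2)
Op 6: place WR@(0,2)
Per-piece attacks for W:
  WR@(0,2): attacks (0,3) (0,1) (0,0) (1,2) (2,2) (3,2) [ray(0,1) blocked at (0,3); ray(1,0) blocked at (3,2)]
  WK@(3,2): attacks (3,3) (3,1) (4,2) (2,2) (4,3) (4,1) (2,3) (2,1)
Union (13 distinct): (0,0) (0,1) (0,3) (1,2) (2,1) (2,2) (2,3) (3,1) (3,2) (3,3) (4,1) (4,2) (4,3)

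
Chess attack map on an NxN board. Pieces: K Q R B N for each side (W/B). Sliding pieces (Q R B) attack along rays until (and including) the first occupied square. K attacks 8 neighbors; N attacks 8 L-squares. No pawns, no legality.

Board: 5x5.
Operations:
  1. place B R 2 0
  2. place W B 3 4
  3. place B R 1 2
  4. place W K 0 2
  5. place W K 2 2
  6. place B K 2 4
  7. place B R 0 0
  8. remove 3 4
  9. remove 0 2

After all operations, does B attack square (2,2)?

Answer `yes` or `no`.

Answer: yes

Derivation:
Op 1: place BR@(2,0)
Op 2: place WB@(3,4)
Op 3: place BR@(1,2)
Op 4: place WK@(0,2)
Op 5: place WK@(2,2)
Op 6: place BK@(2,4)
Op 7: place BR@(0,0)
Op 8: remove (3,4)
Op 9: remove (0,2)
Per-piece attacks for B:
  BR@(0,0): attacks (0,1) (0,2) (0,3) (0,4) (1,0) (2,0) [ray(1,0) blocked at (2,0)]
  BR@(1,2): attacks (1,3) (1,4) (1,1) (1,0) (2,2) (0,2) [ray(1,0) blocked at (2,2)]
  BR@(2,0): attacks (2,1) (2,2) (3,0) (4,0) (1,0) (0,0) [ray(0,1) blocked at (2,2); ray(-1,0) blocked at (0,0)]
  BK@(2,4): attacks (2,3) (3,4) (1,4) (3,3) (1,3)
B attacks (2,2): yes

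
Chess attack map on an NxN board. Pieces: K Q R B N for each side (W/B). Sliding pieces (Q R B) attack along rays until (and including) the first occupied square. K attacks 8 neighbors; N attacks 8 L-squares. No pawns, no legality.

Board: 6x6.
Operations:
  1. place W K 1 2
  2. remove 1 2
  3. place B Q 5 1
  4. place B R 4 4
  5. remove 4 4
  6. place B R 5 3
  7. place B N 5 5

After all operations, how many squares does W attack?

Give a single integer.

Op 1: place WK@(1,2)
Op 2: remove (1,2)
Op 3: place BQ@(5,1)
Op 4: place BR@(4,4)
Op 5: remove (4,4)
Op 6: place BR@(5,3)
Op 7: place BN@(5,5)
Per-piece attacks for W:
Union (0 distinct): (none)

Answer: 0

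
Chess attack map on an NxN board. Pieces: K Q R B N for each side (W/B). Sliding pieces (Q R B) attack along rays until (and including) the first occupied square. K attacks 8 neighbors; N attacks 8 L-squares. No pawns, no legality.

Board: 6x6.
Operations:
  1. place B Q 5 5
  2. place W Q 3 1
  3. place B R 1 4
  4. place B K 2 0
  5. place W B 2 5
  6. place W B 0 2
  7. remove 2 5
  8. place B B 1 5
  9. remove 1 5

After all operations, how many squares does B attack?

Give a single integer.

Answer: 24

Derivation:
Op 1: place BQ@(5,5)
Op 2: place WQ@(3,1)
Op 3: place BR@(1,4)
Op 4: place BK@(2,0)
Op 5: place WB@(2,5)
Op 6: place WB@(0,2)
Op 7: remove (2,5)
Op 8: place BB@(1,5)
Op 9: remove (1,5)
Per-piece attacks for B:
  BR@(1,4): attacks (1,5) (1,3) (1,2) (1,1) (1,0) (2,4) (3,4) (4,4) (5,4) (0,4)
  BK@(2,0): attacks (2,1) (3,0) (1,0) (3,1) (1,1)
  BQ@(5,5): attacks (5,4) (5,3) (5,2) (5,1) (5,0) (4,5) (3,5) (2,5) (1,5) (0,5) (4,4) (3,3) (2,2) (1,1) (0,0)
Union (24 distinct): (0,0) (0,4) (0,5) (1,0) (1,1) (1,2) (1,3) (1,5) (2,1) (2,2) (2,4) (2,5) (3,0) (3,1) (3,3) (3,4) (3,5) (4,4) (4,5) (5,0) (5,1) (5,2) (5,3) (5,4)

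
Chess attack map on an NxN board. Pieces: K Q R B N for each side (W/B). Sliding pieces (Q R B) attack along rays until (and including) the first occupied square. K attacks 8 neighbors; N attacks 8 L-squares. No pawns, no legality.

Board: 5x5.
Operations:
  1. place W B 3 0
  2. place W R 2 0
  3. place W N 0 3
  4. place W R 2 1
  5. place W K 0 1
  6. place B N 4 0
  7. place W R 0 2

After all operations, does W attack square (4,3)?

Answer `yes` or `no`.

Op 1: place WB@(3,0)
Op 2: place WR@(2,0)
Op 3: place WN@(0,3)
Op 4: place WR@(2,1)
Op 5: place WK@(0,1)
Op 6: place BN@(4,0)
Op 7: place WR@(0,2)
Per-piece attacks for W:
  WK@(0,1): attacks (0,2) (0,0) (1,1) (1,2) (1,0)
  WR@(0,2): attacks (0,3) (0,1) (1,2) (2,2) (3,2) (4,2) [ray(0,1) blocked at (0,3); ray(0,-1) blocked at (0,1)]
  WN@(0,3): attacks (2,4) (1,1) (2,2)
  WR@(2,0): attacks (2,1) (3,0) (1,0) (0,0) [ray(0,1) blocked at (2,1); ray(1,0) blocked at (3,0)]
  WR@(2,1): attacks (2,2) (2,3) (2,4) (2,0) (3,1) (4,1) (1,1) (0,1) [ray(0,-1) blocked at (2,0); ray(-1,0) blocked at (0,1)]
  WB@(3,0): attacks (4,1) (2,1) [ray(-1,1) blocked at (2,1)]
W attacks (4,3): no

Answer: no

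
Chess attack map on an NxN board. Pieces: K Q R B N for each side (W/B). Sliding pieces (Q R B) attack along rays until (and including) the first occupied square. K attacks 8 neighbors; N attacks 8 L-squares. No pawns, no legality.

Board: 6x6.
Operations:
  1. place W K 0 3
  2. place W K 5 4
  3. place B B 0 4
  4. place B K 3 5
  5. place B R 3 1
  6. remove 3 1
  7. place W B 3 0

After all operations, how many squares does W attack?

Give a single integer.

Op 1: place WK@(0,3)
Op 2: place WK@(5,4)
Op 3: place BB@(0,4)
Op 4: place BK@(3,5)
Op 5: place BR@(3,1)
Op 6: remove (3,1)
Op 7: place WB@(3,0)
Per-piece attacks for W:
  WK@(0,3): attacks (0,4) (0,2) (1,3) (1,4) (1,2)
  WB@(3,0): attacks (4,1) (5,2) (2,1) (1,2) (0,3) [ray(-1,1) blocked at (0,3)]
  WK@(5,4): attacks (5,5) (5,3) (4,4) (4,5) (4,3)
Union (14 distinct): (0,2) (0,3) (0,4) (1,2) (1,3) (1,4) (2,1) (4,1) (4,3) (4,4) (4,5) (5,2) (5,3) (5,5)

Answer: 14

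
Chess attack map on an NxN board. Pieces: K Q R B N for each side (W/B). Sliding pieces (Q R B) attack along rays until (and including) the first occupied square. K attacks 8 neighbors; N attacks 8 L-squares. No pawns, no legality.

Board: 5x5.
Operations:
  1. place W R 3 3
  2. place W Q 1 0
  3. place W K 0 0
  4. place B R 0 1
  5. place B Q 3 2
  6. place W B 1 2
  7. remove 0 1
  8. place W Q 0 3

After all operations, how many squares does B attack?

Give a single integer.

Answer: 12

Derivation:
Op 1: place WR@(3,3)
Op 2: place WQ@(1,0)
Op 3: place WK@(0,0)
Op 4: place BR@(0,1)
Op 5: place BQ@(3,2)
Op 6: place WB@(1,2)
Op 7: remove (0,1)
Op 8: place WQ@(0,3)
Per-piece attacks for B:
  BQ@(3,2): attacks (3,3) (3,1) (3,0) (4,2) (2,2) (1,2) (4,3) (4,1) (2,3) (1,4) (2,1) (1,0) [ray(0,1) blocked at (3,3); ray(-1,0) blocked at (1,2); ray(-1,-1) blocked at (1,0)]
Union (12 distinct): (1,0) (1,2) (1,4) (2,1) (2,2) (2,3) (3,0) (3,1) (3,3) (4,1) (4,2) (4,3)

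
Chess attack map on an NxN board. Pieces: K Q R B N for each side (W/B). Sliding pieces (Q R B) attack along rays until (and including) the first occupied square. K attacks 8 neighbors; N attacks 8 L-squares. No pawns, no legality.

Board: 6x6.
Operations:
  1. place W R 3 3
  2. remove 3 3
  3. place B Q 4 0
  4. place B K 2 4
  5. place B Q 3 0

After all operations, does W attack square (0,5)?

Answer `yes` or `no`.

Answer: no

Derivation:
Op 1: place WR@(3,3)
Op 2: remove (3,3)
Op 3: place BQ@(4,0)
Op 4: place BK@(2,4)
Op 5: place BQ@(3,0)
Per-piece attacks for W:
W attacks (0,5): no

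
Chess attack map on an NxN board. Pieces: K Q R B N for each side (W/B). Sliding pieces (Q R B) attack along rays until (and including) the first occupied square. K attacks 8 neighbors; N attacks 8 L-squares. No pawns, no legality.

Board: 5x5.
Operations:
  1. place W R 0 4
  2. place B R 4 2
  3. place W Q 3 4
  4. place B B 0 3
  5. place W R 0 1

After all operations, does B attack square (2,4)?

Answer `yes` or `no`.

Answer: no

Derivation:
Op 1: place WR@(0,4)
Op 2: place BR@(4,2)
Op 3: place WQ@(3,4)
Op 4: place BB@(0,3)
Op 5: place WR@(0,1)
Per-piece attacks for B:
  BB@(0,3): attacks (1,4) (1,2) (2,1) (3,0)
  BR@(4,2): attacks (4,3) (4,4) (4,1) (4,0) (3,2) (2,2) (1,2) (0,2)
B attacks (2,4): no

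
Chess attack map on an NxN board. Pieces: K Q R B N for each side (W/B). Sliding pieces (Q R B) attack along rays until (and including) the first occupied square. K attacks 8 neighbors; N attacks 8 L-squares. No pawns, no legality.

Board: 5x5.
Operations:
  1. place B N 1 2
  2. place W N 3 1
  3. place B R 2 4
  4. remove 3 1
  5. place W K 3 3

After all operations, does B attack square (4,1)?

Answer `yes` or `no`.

Answer: no

Derivation:
Op 1: place BN@(1,2)
Op 2: place WN@(3,1)
Op 3: place BR@(2,4)
Op 4: remove (3,1)
Op 5: place WK@(3,3)
Per-piece attacks for B:
  BN@(1,2): attacks (2,4) (3,3) (0,4) (2,0) (3,1) (0,0)
  BR@(2,4): attacks (2,3) (2,2) (2,1) (2,0) (3,4) (4,4) (1,4) (0,4)
B attacks (4,1): no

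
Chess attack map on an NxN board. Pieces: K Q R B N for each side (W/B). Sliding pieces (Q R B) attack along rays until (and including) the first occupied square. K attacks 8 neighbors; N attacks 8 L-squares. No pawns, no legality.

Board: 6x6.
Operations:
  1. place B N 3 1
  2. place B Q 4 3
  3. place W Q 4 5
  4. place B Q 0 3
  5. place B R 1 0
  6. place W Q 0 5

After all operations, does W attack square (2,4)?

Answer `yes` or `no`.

Answer: no

Derivation:
Op 1: place BN@(3,1)
Op 2: place BQ@(4,3)
Op 3: place WQ@(4,5)
Op 4: place BQ@(0,3)
Op 5: place BR@(1,0)
Op 6: place WQ@(0,5)
Per-piece attacks for W:
  WQ@(0,5): attacks (0,4) (0,3) (1,5) (2,5) (3,5) (4,5) (1,4) (2,3) (3,2) (4,1) (5,0) [ray(0,-1) blocked at (0,3); ray(1,0) blocked at (4,5)]
  WQ@(4,5): attacks (4,4) (4,3) (5,5) (3,5) (2,5) (1,5) (0,5) (5,4) (3,4) (2,3) (1,2) (0,1) [ray(0,-1) blocked at (4,3); ray(-1,0) blocked at (0,5)]
W attacks (2,4): no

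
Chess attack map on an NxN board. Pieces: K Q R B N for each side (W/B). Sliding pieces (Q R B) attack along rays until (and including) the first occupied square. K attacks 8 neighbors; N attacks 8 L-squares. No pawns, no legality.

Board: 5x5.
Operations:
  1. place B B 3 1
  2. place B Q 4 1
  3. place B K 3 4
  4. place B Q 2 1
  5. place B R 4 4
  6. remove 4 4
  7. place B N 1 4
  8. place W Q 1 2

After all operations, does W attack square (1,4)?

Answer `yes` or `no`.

Answer: yes

Derivation:
Op 1: place BB@(3,1)
Op 2: place BQ@(4,1)
Op 3: place BK@(3,4)
Op 4: place BQ@(2,1)
Op 5: place BR@(4,4)
Op 6: remove (4,4)
Op 7: place BN@(1,4)
Op 8: place WQ@(1,2)
Per-piece attacks for W:
  WQ@(1,2): attacks (1,3) (1,4) (1,1) (1,0) (2,2) (3,2) (4,2) (0,2) (2,3) (3,4) (2,1) (0,3) (0,1) [ray(0,1) blocked at (1,4); ray(1,1) blocked at (3,4); ray(1,-1) blocked at (2,1)]
W attacks (1,4): yes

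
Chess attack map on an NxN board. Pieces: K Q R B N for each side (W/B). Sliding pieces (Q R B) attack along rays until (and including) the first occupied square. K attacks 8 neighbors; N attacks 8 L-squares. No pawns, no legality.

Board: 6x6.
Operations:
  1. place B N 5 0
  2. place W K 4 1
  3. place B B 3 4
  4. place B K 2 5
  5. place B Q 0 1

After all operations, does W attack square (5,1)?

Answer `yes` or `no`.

Op 1: place BN@(5,0)
Op 2: place WK@(4,1)
Op 3: place BB@(3,4)
Op 4: place BK@(2,5)
Op 5: place BQ@(0,1)
Per-piece attacks for W:
  WK@(4,1): attacks (4,2) (4,0) (5,1) (3,1) (5,2) (5,0) (3,2) (3,0)
W attacks (5,1): yes

Answer: yes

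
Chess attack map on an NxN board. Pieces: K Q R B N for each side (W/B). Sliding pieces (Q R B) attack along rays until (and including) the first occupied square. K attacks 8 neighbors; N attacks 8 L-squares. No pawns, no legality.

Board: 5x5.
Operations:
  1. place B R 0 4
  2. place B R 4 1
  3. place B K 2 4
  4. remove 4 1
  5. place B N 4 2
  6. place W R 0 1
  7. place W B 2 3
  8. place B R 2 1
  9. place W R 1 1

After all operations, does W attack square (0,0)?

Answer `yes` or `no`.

Op 1: place BR@(0,4)
Op 2: place BR@(4,1)
Op 3: place BK@(2,4)
Op 4: remove (4,1)
Op 5: place BN@(4,2)
Op 6: place WR@(0,1)
Op 7: place WB@(2,3)
Op 8: place BR@(2,1)
Op 9: place WR@(1,1)
Per-piece attacks for W:
  WR@(0,1): attacks (0,2) (0,3) (0,4) (0,0) (1,1) [ray(0,1) blocked at (0,4); ray(1,0) blocked at (1,1)]
  WR@(1,1): attacks (1,2) (1,3) (1,4) (1,0) (2,1) (0,1) [ray(1,0) blocked at (2,1); ray(-1,0) blocked at (0,1)]
  WB@(2,3): attacks (3,4) (3,2) (4,1) (1,4) (1,2) (0,1) [ray(-1,-1) blocked at (0,1)]
W attacks (0,0): yes

Answer: yes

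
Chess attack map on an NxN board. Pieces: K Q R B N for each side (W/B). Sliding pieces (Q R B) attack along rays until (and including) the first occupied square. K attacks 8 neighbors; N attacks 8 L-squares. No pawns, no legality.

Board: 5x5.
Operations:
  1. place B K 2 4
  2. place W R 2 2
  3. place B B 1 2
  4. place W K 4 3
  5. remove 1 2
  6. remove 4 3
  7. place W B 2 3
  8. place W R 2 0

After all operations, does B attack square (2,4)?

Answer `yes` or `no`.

Answer: no

Derivation:
Op 1: place BK@(2,4)
Op 2: place WR@(2,2)
Op 3: place BB@(1,2)
Op 4: place WK@(4,3)
Op 5: remove (1,2)
Op 6: remove (4,3)
Op 7: place WB@(2,3)
Op 8: place WR@(2,0)
Per-piece attacks for B:
  BK@(2,4): attacks (2,3) (3,4) (1,4) (3,3) (1,3)
B attacks (2,4): no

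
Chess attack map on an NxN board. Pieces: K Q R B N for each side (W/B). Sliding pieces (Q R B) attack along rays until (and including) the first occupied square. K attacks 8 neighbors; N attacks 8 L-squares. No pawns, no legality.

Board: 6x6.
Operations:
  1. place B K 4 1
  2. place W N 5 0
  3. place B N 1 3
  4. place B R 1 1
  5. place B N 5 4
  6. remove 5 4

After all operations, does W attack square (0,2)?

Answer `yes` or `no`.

Op 1: place BK@(4,1)
Op 2: place WN@(5,0)
Op 3: place BN@(1,3)
Op 4: place BR@(1,1)
Op 5: place BN@(5,4)
Op 6: remove (5,4)
Per-piece attacks for W:
  WN@(5,0): attacks (4,2) (3,1)
W attacks (0,2): no

Answer: no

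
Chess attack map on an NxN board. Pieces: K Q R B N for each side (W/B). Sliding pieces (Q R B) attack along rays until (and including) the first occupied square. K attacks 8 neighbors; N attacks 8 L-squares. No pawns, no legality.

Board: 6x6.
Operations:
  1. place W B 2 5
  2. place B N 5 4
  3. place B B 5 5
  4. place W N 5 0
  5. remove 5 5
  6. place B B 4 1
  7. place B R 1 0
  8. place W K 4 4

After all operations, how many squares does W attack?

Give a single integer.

Op 1: place WB@(2,5)
Op 2: place BN@(5,4)
Op 3: place BB@(5,5)
Op 4: place WN@(5,0)
Op 5: remove (5,5)
Op 6: place BB@(4,1)
Op 7: place BR@(1,0)
Op 8: place WK@(4,4)
Per-piece attacks for W:
  WB@(2,5): attacks (3,4) (4,3) (5,2) (1,4) (0,3)
  WK@(4,4): attacks (4,5) (4,3) (5,4) (3,4) (5,5) (5,3) (3,5) (3,3)
  WN@(5,0): attacks (4,2) (3,1)
Union (13 distinct): (0,3) (1,4) (3,1) (3,3) (3,4) (3,5) (4,2) (4,3) (4,5) (5,2) (5,3) (5,4) (5,5)

Answer: 13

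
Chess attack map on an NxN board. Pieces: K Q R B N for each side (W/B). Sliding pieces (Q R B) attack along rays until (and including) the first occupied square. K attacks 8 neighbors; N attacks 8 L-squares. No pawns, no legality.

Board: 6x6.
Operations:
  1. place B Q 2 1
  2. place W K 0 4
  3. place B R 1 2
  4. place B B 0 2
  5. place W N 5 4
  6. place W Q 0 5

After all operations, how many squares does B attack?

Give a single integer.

Answer: 23

Derivation:
Op 1: place BQ@(2,1)
Op 2: place WK@(0,4)
Op 3: place BR@(1,2)
Op 4: place BB@(0,2)
Op 5: place WN@(5,4)
Op 6: place WQ@(0,5)
Per-piece attacks for B:
  BB@(0,2): attacks (1,3) (2,4) (3,5) (1,1) (2,0)
  BR@(1,2): attacks (1,3) (1,4) (1,5) (1,1) (1,0) (2,2) (3,2) (4,2) (5,2) (0,2) [ray(-1,0) blocked at (0,2)]
  BQ@(2,1): attacks (2,2) (2,3) (2,4) (2,5) (2,0) (3,1) (4,1) (5,1) (1,1) (0,1) (3,2) (4,3) (5,4) (3,0) (1,2) (1,0) [ray(1,1) blocked at (5,4); ray(-1,1) blocked at (1,2)]
Union (23 distinct): (0,1) (0,2) (1,0) (1,1) (1,2) (1,3) (1,4) (1,5) (2,0) (2,2) (2,3) (2,4) (2,5) (3,0) (3,1) (3,2) (3,5) (4,1) (4,2) (4,3) (5,1) (5,2) (5,4)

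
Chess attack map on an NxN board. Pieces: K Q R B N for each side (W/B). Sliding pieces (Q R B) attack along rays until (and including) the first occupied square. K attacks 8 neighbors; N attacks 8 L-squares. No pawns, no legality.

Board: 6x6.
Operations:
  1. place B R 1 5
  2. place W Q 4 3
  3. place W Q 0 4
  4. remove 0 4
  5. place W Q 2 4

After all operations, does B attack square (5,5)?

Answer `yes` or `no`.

Op 1: place BR@(1,5)
Op 2: place WQ@(4,3)
Op 3: place WQ@(0,4)
Op 4: remove (0,4)
Op 5: place WQ@(2,4)
Per-piece attacks for B:
  BR@(1,5): attacks (1,4) (1,3) (1,2) (1,1) (1,0) (2,5) (3,5) (4,5) (5,5) (0,5)
B attacks (5,5): yes

Answer: yes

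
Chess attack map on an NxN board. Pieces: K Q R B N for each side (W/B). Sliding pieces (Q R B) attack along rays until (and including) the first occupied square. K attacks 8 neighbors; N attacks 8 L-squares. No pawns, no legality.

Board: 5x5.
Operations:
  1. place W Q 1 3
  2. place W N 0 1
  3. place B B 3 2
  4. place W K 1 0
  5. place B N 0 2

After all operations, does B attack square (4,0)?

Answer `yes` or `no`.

Answer: no

Derivation:
Op 1: place WQ@(1,3)
Op 2: place WN@(0,1)
Op 3: place BB@(3,2)
Op 4: place WK@(1,0)
Op 5: place BN@(0,2)
Per-piece attacks for B:
  BN@(0,2): attacks (1,4) (2,3) (1,0) (2,1)
  BB@(3,2): attacks (4,3) (4,1) (2,3) (1,4) (2,1) (1,0) [ray(-1,-1) blocked at (1,0)]
B attacks (4,0): no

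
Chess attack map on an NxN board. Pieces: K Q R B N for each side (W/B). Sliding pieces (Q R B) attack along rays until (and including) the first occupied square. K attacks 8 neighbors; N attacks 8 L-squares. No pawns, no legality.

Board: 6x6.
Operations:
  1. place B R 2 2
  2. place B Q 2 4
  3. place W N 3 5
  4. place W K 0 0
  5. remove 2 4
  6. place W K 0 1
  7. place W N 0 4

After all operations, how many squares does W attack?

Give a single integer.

Op 1: place BR@(2,2)
Op 2: place BQ@(2,4)
Op 3: place WN@(3,5)
Op 4: place WK@(0,0)
Op 5: remove (2,4)
Op 6: place WK@(0,1)
Op 7: place WN@(0,4)
Per-piece attacks for W:
  WK@(0,0): attacks (0,1) (1,0) (1,1)
  WK@(0,1): attacks (0,2) (0,0) (1,1) (1,2) (1,0)
  WN@(0,4): attacks (2,5) (1,2) (2,3)
  WN@(3,5): attacks (4,3) (5,4) (2,3) (1,4)
Union (11 distinct): (0,0) (0,1) (0,2) (1,0) (1,1) (1,2) (1,4) (2,3) (2,5) (4,3) (5,4)

Answer: 11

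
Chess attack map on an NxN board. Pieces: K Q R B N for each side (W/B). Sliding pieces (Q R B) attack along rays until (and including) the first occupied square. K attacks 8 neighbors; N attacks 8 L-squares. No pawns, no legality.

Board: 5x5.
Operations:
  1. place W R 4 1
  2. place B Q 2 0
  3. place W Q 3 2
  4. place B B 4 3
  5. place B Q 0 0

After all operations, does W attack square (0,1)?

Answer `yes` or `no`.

Answer: yes

Derivation:
Op 1: place WR@(4,1)
Op 2: place BQ@(2,0)
Op 3: place WQ@(3,2)
Op 4: place BB@(4,3)
Op 5: place BQ@(0,0)
Per-piece attacks for W:
  WQ@(3,2): attacks (3,3) (3,4) (3,1) (3,0) (4,2) (2,2) (1,2) (0,2) (4,3) (4,1) (2,3) (1,4) (2,1) (1,0) [ray(1,1) blocked at (4,3); ray(1,-1) blocked at (4,1)]
  WR@(4,1): attacks (4,2) (4,3) (4,0) (3,1) (2,1) (1,1) (0,1) [ray(0,1) blocked at (4,3)]
W attacks (0,1): yes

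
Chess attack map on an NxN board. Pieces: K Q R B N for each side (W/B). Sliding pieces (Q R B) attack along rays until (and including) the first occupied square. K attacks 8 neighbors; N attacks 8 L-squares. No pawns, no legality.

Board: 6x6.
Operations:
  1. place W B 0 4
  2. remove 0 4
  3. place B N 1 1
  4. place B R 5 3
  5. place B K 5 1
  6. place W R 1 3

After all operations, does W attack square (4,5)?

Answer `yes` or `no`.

Op 1: place WB@(0,4)
Op 2: remove (0,4)
Op 3: place BN@(1,1)
Op 4: place BR@(5,3)
Op 5: place BK@(5,1)
Op 6: place WR@(1,3)
Per-piece attacks for W:
  WR@(1,3): attacks (1,4) (1,5) (1,2) (1,1) (2,3) (3,3) (4,3) (5,3) (0,3) [ray(0,-1) blocked at (1,1); ray(1,0) blocked at (5,3)]
W attacks (4,5): no

Answer: no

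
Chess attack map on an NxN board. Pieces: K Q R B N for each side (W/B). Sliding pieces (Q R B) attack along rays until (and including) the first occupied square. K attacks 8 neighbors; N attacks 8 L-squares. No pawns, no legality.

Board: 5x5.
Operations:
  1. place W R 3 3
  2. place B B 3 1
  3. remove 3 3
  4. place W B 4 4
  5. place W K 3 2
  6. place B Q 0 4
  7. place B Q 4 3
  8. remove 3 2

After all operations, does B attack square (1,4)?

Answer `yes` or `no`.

Answer: yes

Derivation:
Op 1: place WR@(3,3)
Op 2: place BB@(3,1)
Op 3: remove (3,3)
Op 4: place WB@(4,4)
Op 5: place WK@(3,2)
Op 6: place BQ@(0,4)
Op 7: place BQ@(4,3)
Op 8: remove (3,2)
Per-piece attacks for B:
  BQ@(0,4): attacks (0,3) (0,2) (0,1) (0,0) (1,4) (2,4) (3,4) (4,4) (1,3) (2,2) (3,1) [ray(1,0) blocked at (4,4); ray(1,-1) blocked at (3,1)]
  BB@(3,1): attacks (4,2) (4,0) (2,2) (1,3) (0,4) (2,0) [ray(-1,1) blocked at (0,4)]
  BQ@(4,3): attacks (4,4) (4,2) (4,1) (4,0) (3,3) (2,3) (1,3) (0,3) (3,4) (3,2) (2,1) (1,0) [ray(0,1) blocked at (4,4)]
B attacks (1,4): yes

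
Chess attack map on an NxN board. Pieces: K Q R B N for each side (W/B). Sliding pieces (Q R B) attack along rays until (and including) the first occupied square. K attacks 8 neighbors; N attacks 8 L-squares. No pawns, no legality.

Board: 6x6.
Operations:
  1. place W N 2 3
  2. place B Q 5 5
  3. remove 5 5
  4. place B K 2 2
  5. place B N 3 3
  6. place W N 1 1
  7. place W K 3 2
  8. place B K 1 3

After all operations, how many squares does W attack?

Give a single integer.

Answer: 17

Derivation:
Op 1: place WN@(2,3)
Op 2: place BQ@(5,5)
Op 3: remove (5,5)
Op 4: place BK@(2,2)
Op 5: place BN@(3,3)
Op 6: place WN@(1,1)
Op 7: place WK@(3,2)
Op 8: place BK@(1,3)
Per-piece attacks for W:
  WN@(1,1): attacks (2,3) (3,2) (0,3) (3,0)
  WN@(2,3): attacks (3,5) (4,4) (1,5) (0,4) (3,1) (4,2) (1,1) (0,2)
  WK@(3,2): attacks (3,3) (3,1) (4,2) (2,2) (4,3) (4,1) (2,3) (2,1)
Union (17 distinct): (0,2) (0,3) (0,4) (1,1) (1,5) (2,1) (2,2) (2,3) (3,0) (3,1) (3,2) (3,3) (3,5) (4,1) (4,2) (4,3) (4,4)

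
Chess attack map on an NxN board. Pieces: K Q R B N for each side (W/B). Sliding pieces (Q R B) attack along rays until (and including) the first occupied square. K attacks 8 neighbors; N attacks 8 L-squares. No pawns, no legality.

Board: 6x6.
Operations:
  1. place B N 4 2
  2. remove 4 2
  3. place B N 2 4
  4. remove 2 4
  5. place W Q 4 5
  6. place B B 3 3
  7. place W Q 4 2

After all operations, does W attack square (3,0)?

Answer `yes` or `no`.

Op 1: place BN@(4,2)
Op 2: remove (4,2)
Op 3: place BN@(2,4)
Op 4: remove (2,4)
Op 5: place WQ@(4,5)
Op 6: place BB@(3,3)
Op 7: place WQ@(4,2)
Per-piece attacks for W:
  WQ@(4,2): attacks (4,3) (4,4) (4,5) (4,1) (4,0) (5,2) (3,2) (2,2) (1,2) (0,2) (5,3) (5,1) (3,3) (3,1) (2,0) [ray(0,1) blocked at (4,5); ray(-1,1) blocked at (3,3)]
  WQ@(4,5): attacks (4,4) (4,3) (4,2) (5,5) (3,5) (2,5) (1,5) (0,5) (5,4) (3,4) (2,3) (1,2) (0,1) [ray(0,-1) blocked at (4,2)]
W attacks (3,0): no

Answer: no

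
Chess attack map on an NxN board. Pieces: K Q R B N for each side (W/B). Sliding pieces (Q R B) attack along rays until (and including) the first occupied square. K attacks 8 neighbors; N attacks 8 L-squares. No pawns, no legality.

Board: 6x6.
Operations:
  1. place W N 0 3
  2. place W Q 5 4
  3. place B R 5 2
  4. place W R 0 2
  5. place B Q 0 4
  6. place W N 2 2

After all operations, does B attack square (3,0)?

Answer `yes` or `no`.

Answer: no

Derivation:
Op 1: place WN@(0,3)
Op 2: place WQ@(5,4)
Op 3: place BR@(5,2)
Op 4: place WR@(0,2)
Op 5: place BQ@(0,4)
Op 6: place WN@(2,2)
Per-piece attacks for B:
  BQ@(0,4): attacks (0,5) (0,3) (1,4) (2,4) (3,4) (4,4) (5,4) (1,5) (1,3) (2,2) [ray(0,-1) blocked at (0,3); ray(1,0) blocked at (5,4); ray(1,-1) blocked at (2,2)]
  BR@(5,2): attacks (5,3) (5,4) (5,1) (5,0) (4,2) (3,2) (2,2) [ray(0,1) blocked at (5,4); ray(-1,0) blocked at (2,2)]
B attacks (3,0): no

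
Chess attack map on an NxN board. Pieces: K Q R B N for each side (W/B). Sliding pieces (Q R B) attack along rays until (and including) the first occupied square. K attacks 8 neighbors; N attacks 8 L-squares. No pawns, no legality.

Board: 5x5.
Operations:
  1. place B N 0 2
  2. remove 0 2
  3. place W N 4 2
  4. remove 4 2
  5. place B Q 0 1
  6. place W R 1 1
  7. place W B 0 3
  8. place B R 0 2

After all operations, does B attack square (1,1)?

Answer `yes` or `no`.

Answer: yes

Derivation:
Op 1: place BN@(0,2)
Op 2: remove (0,2)
Op 3: place WN@(4,2)
Op 4: remove (4,2)
Op 5: place BQ@(0,1)
Op 6: place WR@(1,1)
Op 7: place WB@(0,3)
Op 8: place BR@(0,2)
Per-piece attacks for B:
  BQ@(0,1): attacks (0,2) (0,0) (1,1) (1,2) (2,3) (3,4) (1,0) [ray(0,1) blocked at (0,2); ray(1,0) blocked at (1,1)]
  BR@(0,2): attacks (0,3) (0,1) (1,2) (2,2) (3,2) (4,2) [ray(0,1) blocked at (0,3); ray(0,-1) blocked at (0,1)]
B attacks (1,1): yes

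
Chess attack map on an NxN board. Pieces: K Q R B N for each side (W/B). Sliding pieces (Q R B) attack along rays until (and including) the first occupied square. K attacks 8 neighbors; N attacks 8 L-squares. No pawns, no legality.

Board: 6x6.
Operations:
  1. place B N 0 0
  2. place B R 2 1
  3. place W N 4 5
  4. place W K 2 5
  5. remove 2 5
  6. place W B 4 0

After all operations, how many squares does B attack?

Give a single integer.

Op 1: place BN@(0,0)
Op 2: place BR@(2,1)
Op 3: place WN@(4,5)
Op 4: place WK@(2,5)
Op 5: remove (2,5)
Op 6: place WB@(4,0)
Per-piece attacks for B:
  BN@(0,0): attacks (1,2) (2,1)
  BR@(2,1): attacks (2,2) (2,3) (2,4) (2,5) (2,0) (3,1) (4,1) (5,1) (1,1) (0,1)
Union (12 distinct): (0,1) (1,1) (1,2) (2,0) (2,1) (2,2) (2,3) (2,4) (2,5) (3,1) (4,1) (5,1)

Answer: 12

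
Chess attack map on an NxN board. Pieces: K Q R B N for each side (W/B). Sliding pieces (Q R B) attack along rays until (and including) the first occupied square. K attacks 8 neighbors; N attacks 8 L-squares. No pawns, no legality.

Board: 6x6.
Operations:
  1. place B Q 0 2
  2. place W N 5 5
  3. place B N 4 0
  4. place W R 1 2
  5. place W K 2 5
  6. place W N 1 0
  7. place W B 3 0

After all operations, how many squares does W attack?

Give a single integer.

Op 1: place BQ@(0,2)
Op 2: place WN@(5,5)
Op 3: place BN@(4,0)
Op 4: place WR@(1,2)
Op 5: place WK@(2,5)
Op 6: place WN@(1,0)
Op 7: place WB@(3,0)
Per-piece attacks for W:
  WN@(1,0): attacks (2,2) (3,1) (0,2)
  WR@(1,2): attacks (1,3) (1,4) (1,5) (1,1) (1,0) (2,2) (3,2) (4,2) (5,2) (0,2) [ray(0,-1) blocked at (1,0); ray(-1,0) blocked at (0,2)]
  WK@(2,5): attacks (2,4) (3,5) (1,5) (3,4) (1,4)
  WB@(3,0): attacks (4,1) (5,2) (2,1) (1,2) [ray(-1,1) blocked at (1,2)]
  WN@(5,5): attacks (4,3) (3,4)
Union (18 distinct): (0,2) (1,0) (1,1) (1,2) (1,3) (1,4) (1,5) (2,1) (2,2) (2,4) (3,1) (3,2) (3,4) (3,5) (4,1) (4,2) (4,3) (5,2)

Answer: 18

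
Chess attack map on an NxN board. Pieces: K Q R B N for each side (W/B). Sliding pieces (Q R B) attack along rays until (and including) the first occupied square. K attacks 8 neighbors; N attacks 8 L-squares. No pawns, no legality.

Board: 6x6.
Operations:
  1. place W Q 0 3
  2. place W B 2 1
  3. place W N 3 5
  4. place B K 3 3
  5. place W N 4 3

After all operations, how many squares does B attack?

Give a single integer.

Op 1: place WQ@(0,3)
Op 2: place WB@(2,1)
Op 3: place WN@(3,5)
Op 4: place BK@(3,3)
Op 5: place WN@(4,3)
Per-piece attacks for B:
  BK@(3,3): attacks (3,4) (3,2) (4,3) (2,3) (4,4) (4,2) (2,4) (2,2)
Union (8 distinct): (2,2) (2,3) (2,4) (3,2) (3,4) (4,2) (4,3) (4,4)

Answer: 8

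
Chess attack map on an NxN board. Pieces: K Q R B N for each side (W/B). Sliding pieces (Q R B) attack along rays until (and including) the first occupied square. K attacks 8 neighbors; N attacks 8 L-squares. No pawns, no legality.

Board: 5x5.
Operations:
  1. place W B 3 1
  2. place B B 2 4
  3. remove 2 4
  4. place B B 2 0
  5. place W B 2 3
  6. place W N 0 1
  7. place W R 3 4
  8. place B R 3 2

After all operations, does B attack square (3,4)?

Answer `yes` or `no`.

Answer: yes

Derivation:
Op 1: place WB@(3,1)
Op 2: place BB@(2,4)
Op 3: remove (2,4)
Op 4: place BB@(2,0)
Op 5: place WB@(2,3)
Op 6: place WN@(0,1)
Op 7: place WR@(3,4)
Op 8: place BR@(3,2)
Per-piece attacks for B:
  BB@(2,0): attacks (3,1) (1,1) (0,2) [ray(1,1) blocked at (3,1)]
  BR@(3,2): attacks (3,3) (3,4) (3,1) (4,2) (2,2) (1,2) (0,2) [ray(0,1) blocked at (3,4); ray(0,-1) blocked at (3,1)]
B attacks (3,4): yes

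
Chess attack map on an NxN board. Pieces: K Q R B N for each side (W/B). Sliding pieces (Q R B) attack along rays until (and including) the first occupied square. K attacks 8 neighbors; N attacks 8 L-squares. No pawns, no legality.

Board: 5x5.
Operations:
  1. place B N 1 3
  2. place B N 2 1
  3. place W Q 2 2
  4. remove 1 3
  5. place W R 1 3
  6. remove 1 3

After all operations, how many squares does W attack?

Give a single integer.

Op 1: place BN@(1,3)
Op 2: place BN@(2,1)
Op 3: place WQ@(2,2)
Op 4: remove (1,3)
Op 5: place WR@(1,3)
Op 6: remove (1,3)
Per-piece attacks for W:
  WQ@(2,2): attacks (2,3) (2,4) (2,1) (3,2) (4,2) (1,2) (0,2) (3,3) (4,4) (3,1) (4,0) (1,3) (0,4) (1,1) (0,0) [ray(0,-1) blocked at (2,1)]
Union (15 distinct): (0,0) (0,2) (0,4) (1,1) (1,2) (1,3) (2,1) (2,3) (2,4) (3,1) (3,2) (3,3) (4,0) (4,2) (4,4)

Answer: 15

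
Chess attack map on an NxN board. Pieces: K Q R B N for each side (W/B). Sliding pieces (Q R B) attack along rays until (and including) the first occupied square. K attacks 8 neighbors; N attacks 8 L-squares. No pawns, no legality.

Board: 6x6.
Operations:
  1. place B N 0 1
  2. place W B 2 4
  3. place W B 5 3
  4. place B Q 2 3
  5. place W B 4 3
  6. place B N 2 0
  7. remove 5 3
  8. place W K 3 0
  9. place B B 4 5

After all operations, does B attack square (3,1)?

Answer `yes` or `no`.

Op 1: place BN@(0,1)
Op 2: place WB@(2,4)
Op 3: place WB@(5,3)
Op 4: place BQ@(2,3)
Op 5: place WB@(4,3)
Op 6: place BN@(2,0)
Op 7: remove (5,3)
Op 8: place WK@(3,0)
Op 9: place BB@(4,5)
Per-piece attacks for B:
  BN@(0,1): attacks (1,3) (2,2) (2,0)
  BN@(2,0): attacks (3,2) (4,1) (1,2) (0,1)
  BQ@(2,3): attacks (2,4) (2,2) (2,1) (2,0) (3,3) (4,3) (1,3) (0,3) (3,4) (4,5) (3,2) (4,1) (5,0) (1,4) (0,5) (1,2) (0,1) [ray(0,1) blocked at (2,4); ray(0,-1) blocked at (2,0); ray(1,0) blocked at (4,3); ray(1,1) blocked at (4,5); ray(-1,-1) blocked at (0,1)]
  BB@(4,5): attacks (5,4) (3,4) (2,3) [ray(-1,-1) blocked at (2,3)]
B attacks (3,1): no

Answer: no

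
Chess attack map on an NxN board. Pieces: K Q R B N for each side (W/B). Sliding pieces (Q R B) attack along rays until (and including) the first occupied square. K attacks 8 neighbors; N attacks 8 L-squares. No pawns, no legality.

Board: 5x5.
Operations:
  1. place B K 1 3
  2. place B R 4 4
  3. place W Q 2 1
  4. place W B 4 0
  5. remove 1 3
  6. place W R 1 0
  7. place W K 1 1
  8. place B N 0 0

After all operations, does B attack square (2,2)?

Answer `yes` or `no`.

Answer: no

Derivation:
Op 1: place BK@(1,3)
Op 2: place BR@(4,4)
Op 3: place WQ@(2,1)
Op 4: place WB@(4,0)
Op 5: remove (1,3)
Op 6: place WR@(1,0)
Op 7: place WK@(1,1)
Op 8: place BN@(0,0)
Per-piece attacks for B:
  BN@(0,0): attacks (1,2) (2,1)
  BR@(4,4): attacks (4,3) (4,2) (4,1) (4,0) (3,4) (2,4) (1,4) (0,4) [ray(0,-1) blocked at (4,0)]
B attacks (2,2): no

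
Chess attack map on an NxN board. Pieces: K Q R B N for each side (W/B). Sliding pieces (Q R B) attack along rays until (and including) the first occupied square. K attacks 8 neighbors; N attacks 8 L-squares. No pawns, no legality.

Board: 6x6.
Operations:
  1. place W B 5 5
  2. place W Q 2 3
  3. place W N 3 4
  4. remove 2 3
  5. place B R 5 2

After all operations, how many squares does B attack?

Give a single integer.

Answer: 10

Derivation:
Op 1: place WB@(5,5)
Op 2: place WQ@(2,3)
Op 3: place WN@(3,4)
Op 4: remove (2,3)
Op 5: place BR@(5,2)
Per-piece attacks for B:
  BR@(5,2): attacks (5,3) (5,4) (5,5) (5,1) (5,0) (4,2) (3,2) (2,2) (1,2) (0,2) [ray(0,1) blocked at (5,5)]
Union (10 distinct): (0,2) (1,2) (2,2) (3,2) (4,2) (5,0) (5,1) (5,3) (5,4) (5,5)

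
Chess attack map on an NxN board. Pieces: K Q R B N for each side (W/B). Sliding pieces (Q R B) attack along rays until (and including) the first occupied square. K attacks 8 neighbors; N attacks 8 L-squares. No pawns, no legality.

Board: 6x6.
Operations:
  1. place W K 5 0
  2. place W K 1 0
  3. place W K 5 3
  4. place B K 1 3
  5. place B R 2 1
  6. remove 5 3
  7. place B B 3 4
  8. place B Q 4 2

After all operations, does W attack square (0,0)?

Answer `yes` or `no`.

Op 1: place WK@(5,0)
Op 2: place WK@(1,0)
Op 3: place WK@(5,3)
Op 4: place BK@(1,3)
Op 5: place BR@(2,1)
Op 6: remove (5,3)
Op 7: place BB@(3,4)
Op 8: place BQ@(4,2)
Per-piece attacks for W:
  WK@(1,0): attacks (1,1) (2,0) (0,0) (2,1) (0,1)
  WK@(5,0): attacks (5,1) (4,0) (4,1)
W attacks (0,0): yes

Answer: yes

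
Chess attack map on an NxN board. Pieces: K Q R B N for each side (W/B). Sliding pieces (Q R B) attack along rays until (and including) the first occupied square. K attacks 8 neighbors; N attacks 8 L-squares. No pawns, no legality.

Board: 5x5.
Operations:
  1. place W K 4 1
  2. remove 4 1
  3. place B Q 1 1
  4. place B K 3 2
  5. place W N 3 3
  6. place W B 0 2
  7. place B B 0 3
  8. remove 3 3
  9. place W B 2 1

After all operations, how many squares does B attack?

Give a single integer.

Answer: 17

Derivation:
Op 1: place WK@(4,1)
Op 2: remove (4,1)
Op 3: place BQ@(1,1)
Op 4: place BK@(3,2)
Op 5: place WN@(3,3)
Op 6: place WB@(0,2)
Op 7: place BB@(0,3)
Op 8: remove (3,3)
Op 9: place WB@(2,1)
Per-piece attacks for B:
  BB@(0,3): attacks (1,4) (1,2) (2,1) [ray(1,-1) blocked at (2,1)]
  BQ@(1,1): attacks (1,2) (1,3) (1,4) (1,0) (2,1) (0,1) (2,2) (3,3) (4,4) (2,0) (0,2) (0,0) [ray(1,0) blocked at (2,1); ray(-1,1) blocked at (0,2)]
  BK@(3,2): attacks (3,3) (3,1) (4,2) (2,2) (4,3) (4,1) (2,3) (2,1)
Union (17 distinct): (0,0) (0,1) (0,2) (1,0) (1,2) (1,3) (1,4) (2,0) (2,1) (2,2) (2,3) (3,1) (3,3) (4,1) (4,2) (4,3) (4,4)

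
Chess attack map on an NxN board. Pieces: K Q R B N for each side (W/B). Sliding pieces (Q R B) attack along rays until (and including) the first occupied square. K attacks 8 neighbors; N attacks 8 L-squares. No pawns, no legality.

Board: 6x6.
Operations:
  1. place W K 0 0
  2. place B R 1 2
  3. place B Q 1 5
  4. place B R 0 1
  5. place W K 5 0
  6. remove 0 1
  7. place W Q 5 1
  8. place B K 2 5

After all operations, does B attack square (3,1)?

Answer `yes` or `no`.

Op 1: place WK@(0,0)
Op 2: place BR@(1,2)
Op 3: place BQ@(1,5)
Op 4: place BR@(0,1)
Op 5: place WK@(5,0)
Op 6: remove (0,1)
Op 7: place WQ@(5,1)
Op 8: place BK@(2,5)
Per-piece attacks for B:
  BR@(1,2): attacks (1,3) (1,4) (1,5) (1,1) (1,0) (2,2) (3,2) (4,2) (5,2) (0,2) [ray(0,1) blocked at (1,5)]
  BQ@(1,5): attacks (1,4) (1,3) (1,2) (2,5) (0,5) (2,4) (3,3) (4,2) (5,1) (0,4) [ray(0,-1) blocked at (1,2); ray(1,0) blocked at (2,5); ray(1,-1) blocked at (5,1)]
  BK@(2,5): attacks (2,4) (3,5) (1,5) (3,4) (1,4)
B attacks (3,1): no

Answer: no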